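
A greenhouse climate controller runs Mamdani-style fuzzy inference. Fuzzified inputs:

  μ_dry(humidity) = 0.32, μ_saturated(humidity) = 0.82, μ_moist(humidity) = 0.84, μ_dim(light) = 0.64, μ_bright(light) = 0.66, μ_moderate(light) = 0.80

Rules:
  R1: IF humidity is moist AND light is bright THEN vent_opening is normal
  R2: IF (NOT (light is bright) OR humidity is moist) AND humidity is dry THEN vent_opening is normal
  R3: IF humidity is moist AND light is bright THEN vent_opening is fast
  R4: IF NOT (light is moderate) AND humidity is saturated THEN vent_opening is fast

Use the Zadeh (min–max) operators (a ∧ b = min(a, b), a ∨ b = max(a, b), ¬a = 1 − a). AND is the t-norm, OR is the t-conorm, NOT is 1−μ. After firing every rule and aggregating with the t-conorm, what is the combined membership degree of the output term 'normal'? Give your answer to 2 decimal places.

R1: moist=0.84, bright=0.66; AND[min(a, b)] → w = 0.66
R2: (¬bright=1−0.66=0.34 OR moist=0.84) = 0.84; AND[min(a, b)] with dry=0.32 → w = 0.32
R3: moist=0.84, bright=0.66; AND[min(a, b)] → w = 0.66
R4: ¬moderate=1−0.80=0.20, saturated=0.82; AND[min(a, b)] → w = 0.20
Rules with consequent 'normal': {R1, R2} → strengths 0.66, 0.32
Aggregate via t-conorm [max(a, b)]: 0.66

0.66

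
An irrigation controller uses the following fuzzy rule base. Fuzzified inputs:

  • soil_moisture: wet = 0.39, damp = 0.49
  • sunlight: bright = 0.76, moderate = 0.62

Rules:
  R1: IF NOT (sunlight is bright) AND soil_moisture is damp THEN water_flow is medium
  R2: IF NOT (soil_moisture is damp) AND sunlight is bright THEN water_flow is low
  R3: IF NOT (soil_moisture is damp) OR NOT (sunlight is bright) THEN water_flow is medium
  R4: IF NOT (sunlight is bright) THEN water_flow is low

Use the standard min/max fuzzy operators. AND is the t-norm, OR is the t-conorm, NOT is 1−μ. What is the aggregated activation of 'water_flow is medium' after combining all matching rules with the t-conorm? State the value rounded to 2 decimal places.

R1: ¬bright=1−0.76=0.24, damp=0.49; AND[min(a, b)] → w = 0.24
R2: ¬damp=1−0.49=0.51, bright=0.76; AND[min(a, b)] → w = 0.51
R3: ¬damp=1−0.49=0.51, ¬bright=1−0.76=0.24; OR[max(a, b)] → w = 0.51
R4: ¬bright=1−0.76=0.24 → w = 0.24
Rules with consequent 'medium': {R1, R3} → strengths 0.24, 0.51
Aggregate via t-conorm [max(a, b)]: 0.51

0.51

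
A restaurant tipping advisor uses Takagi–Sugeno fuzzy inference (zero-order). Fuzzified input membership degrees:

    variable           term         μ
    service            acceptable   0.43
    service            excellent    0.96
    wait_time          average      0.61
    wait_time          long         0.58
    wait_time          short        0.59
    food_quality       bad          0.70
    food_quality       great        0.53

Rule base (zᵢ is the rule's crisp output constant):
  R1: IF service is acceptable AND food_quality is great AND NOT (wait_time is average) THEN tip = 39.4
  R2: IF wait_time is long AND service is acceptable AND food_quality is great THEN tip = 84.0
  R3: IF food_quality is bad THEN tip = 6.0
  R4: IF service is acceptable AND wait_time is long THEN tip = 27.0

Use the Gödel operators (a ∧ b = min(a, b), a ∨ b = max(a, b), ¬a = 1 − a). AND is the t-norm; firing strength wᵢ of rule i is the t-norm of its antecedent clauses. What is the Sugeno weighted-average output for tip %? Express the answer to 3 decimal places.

34.511

R1 (z=39.4): acceptable=0.43, great=0.53, ¬average=1−0.61=0.39; AND[min(a, b)] → w = 0.39
R2 (z=84.0): long=0.58, acceptable=0.43, great=0.53; AND[min(a, b)] → w = 0.43
R3 (z=6.0): bad=0.70 → w = 0.70
R4 (z=27.0): acceptable=0.43, long=0.58; AND[min(a, b)] → w = 0.43
Weighted average = (0.39·39.4 + 0.43·84.0 + 0.70·6.0 + 0.43·27.0) / (0.39 + 0.43 + 0.70 + 0.43)
  = 67.2960 / 1.9500 = 34.511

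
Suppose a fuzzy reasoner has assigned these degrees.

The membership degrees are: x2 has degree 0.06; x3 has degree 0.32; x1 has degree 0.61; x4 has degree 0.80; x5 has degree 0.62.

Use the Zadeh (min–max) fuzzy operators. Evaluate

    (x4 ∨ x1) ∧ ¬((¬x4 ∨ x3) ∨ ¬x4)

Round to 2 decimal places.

x4 ∨ x1 = max(a, b) on (0.80, 0.61) = 0.80
¬x4 = 1 − 0.80 = 0.20
¬x4 ∨ x3 = max(a, b) on (0.20, 0.32) = 0.32
¬x4 = 1 − 0.80 = 0.20
(¬x4 ∨ x3) ∨ ¬x4 = max(a, b) on (0.32, 0.20) = 0.32
¬((¬x4 ∨ x3) ∨ ¬x4) = 1 − 0.32 = 0.68
(x4 ∨ x1) ∧ ¬((¬x4 ∨ x3) ∨ ¬x4) = min(a, b) on (0.80, 0.68) = 0.68

0.68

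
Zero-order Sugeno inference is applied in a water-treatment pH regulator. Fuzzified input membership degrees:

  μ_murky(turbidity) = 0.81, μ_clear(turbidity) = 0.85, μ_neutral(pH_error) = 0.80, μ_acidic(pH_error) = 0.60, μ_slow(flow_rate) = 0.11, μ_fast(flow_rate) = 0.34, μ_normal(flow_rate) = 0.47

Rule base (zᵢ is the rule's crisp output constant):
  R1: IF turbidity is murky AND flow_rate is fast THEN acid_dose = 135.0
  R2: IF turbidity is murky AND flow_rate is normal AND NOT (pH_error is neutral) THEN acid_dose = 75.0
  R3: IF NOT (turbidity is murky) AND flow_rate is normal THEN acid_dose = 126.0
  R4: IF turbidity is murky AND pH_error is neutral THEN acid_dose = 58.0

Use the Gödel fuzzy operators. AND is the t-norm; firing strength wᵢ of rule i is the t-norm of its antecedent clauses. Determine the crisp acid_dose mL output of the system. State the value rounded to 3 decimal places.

R1 (z=135.0): murky=0.81, fast=0.34; AND[min(a, b)] → w = 0.34
R2 (z=75.0): murky=0.81, normal=0.47, ¬neutral=1−0.80=0.20; AND[min(a, b)] → w = 0.20
R3 (z=126.0): ¬murky=1−0.81=0.19, normal=0.47; AND[min(a, b)] → w = 0.19
R4 (z=58.0): murky=0.81, neutral=0.80; AND[min(a, b)] → w = 0.80
Weighted average = (0.34·135.0 + 0.20·75.0 + 0.19·126.0 + 0.80·58.0) / (0.34 + 0.20 + 0.19 + 0.80)
  = 131.2400 / 1.5300 = 85.778

85.778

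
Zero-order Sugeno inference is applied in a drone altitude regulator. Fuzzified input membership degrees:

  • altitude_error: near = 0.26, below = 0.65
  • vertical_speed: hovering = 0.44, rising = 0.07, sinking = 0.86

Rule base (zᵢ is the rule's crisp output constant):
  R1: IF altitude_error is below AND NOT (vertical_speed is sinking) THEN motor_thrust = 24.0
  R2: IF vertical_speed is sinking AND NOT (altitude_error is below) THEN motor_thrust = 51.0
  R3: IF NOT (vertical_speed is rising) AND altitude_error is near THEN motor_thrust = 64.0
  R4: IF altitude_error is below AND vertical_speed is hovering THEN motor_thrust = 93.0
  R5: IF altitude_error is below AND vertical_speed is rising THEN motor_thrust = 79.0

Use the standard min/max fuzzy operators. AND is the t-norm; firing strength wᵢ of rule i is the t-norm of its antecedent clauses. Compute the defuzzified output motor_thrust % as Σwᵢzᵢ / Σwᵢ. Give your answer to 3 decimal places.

66.905

R1 (z=24.0): below=0.65, ¬sinking=1−0.86=0.14; AND[min(a, b)] → w = 0.14
R2 (z=51.0): sinking=0.86, ¬below=1−0.65=0.35; AND[min(a, b)] → w = 0.35
R3 (z=64.0): ¬rising=1−0.07=0.93, near=0.26; AND[min(a, b)] → w = 0.26
R4 (z=93.0): below=0.65, hovering=0.44; AND[min(a, b)] → w = 0.44
R5 (z=79.0): below=0.65, rising=0.07; AND[min(a, b)] → w = 0.07
Weighted average = (0.14·24.0 + 0.35·51.0 + 0.26·64.0 + 0.44·93.0 + 0.07·79.0) / (0.14 + 0.35 + 0.26 + 0.44 + 0.07)
  = 84.3000 / 1.2600 = 66.905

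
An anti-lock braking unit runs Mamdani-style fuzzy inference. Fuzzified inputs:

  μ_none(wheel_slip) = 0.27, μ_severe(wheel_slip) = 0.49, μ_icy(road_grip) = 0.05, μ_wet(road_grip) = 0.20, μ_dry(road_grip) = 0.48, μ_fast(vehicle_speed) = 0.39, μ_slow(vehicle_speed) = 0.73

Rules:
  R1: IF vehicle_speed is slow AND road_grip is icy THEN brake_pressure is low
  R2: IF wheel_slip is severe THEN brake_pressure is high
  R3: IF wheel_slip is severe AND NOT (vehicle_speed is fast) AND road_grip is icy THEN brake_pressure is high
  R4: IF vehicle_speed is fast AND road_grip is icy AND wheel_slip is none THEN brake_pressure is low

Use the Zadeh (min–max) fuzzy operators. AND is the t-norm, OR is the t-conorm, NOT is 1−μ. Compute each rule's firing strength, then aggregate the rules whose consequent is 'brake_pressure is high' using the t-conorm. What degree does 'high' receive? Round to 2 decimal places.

R1: slow=0.73, icy=0.05; AND[min(a, b)] → w = 0.05
R2: severe=0.49 → w = 0.49
R3: severe=0.49, ¬fast=1−0.39=0.61, icy=0.05; AND[min(a, b)] → w = 0.05
R4: fast=0.39, icy=0.05, none=0.27; AND[min(a, b)] → w = 0.05
Rules with consequent 'high': {R2, R3} → strengths 0.49, 0.05
Aggregate via t-conorm [max(a, b)]: 0.49

0.49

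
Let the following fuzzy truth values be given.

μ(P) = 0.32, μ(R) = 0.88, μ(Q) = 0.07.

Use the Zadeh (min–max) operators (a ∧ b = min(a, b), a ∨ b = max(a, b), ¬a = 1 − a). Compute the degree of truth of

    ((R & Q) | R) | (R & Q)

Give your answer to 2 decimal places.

0.88

R & Q = min(a, b) on (0.88, 0.07) = 0.07
(R & Q) | R = max(a, b) on (0.07, 0.88) = 0.88
R & Q = min(a, b) on (0.88, 0.07) = 0.07
((R & Q) | R) | (R & Q) = max(a, b) on (0.88, 0.07) = 0.88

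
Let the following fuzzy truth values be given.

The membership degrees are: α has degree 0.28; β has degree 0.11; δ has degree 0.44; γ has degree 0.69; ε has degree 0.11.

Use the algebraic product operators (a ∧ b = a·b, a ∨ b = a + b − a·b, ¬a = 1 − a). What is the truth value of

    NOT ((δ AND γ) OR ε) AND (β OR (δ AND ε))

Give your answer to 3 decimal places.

δ AND γ = a·b on (0.4400, 0.6900) = 0.3036
(δ AND γ) OR ε = a + b − a·b on (0.3036, 0.1100) = 0.3802
NOT ((δ AND γ) OR ε) = 1 − 0.3802 = 0.6198
δ AND ε = a·b on (0.4400, 0.1100) = 0.0484
β OR (δ AND ε) = a + b − a·b on (0.1100, 0.0484) = 0.1531
NOT ((δ AND γ) OR ε) AND (β OR (δ AND ε)) = a·b on (0.6198, 0.1531) = 0.0949

0.095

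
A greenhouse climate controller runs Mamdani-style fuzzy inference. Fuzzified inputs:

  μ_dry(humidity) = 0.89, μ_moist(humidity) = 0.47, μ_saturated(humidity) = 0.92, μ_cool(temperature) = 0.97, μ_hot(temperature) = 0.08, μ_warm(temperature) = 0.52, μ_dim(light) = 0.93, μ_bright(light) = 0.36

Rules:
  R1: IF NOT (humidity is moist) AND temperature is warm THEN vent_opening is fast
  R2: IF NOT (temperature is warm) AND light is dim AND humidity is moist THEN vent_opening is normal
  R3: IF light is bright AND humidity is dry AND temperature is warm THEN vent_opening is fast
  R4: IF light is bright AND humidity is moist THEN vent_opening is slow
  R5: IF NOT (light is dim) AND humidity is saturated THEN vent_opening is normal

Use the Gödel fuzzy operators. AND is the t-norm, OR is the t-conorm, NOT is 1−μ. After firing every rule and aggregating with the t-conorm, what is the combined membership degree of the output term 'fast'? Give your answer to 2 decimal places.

0.52

R1: ¬moist=1−0.47=0.53, warm=0.52; AND[min(a, b)] → w = 0.52
R2: ¬warm=1−0.52=0.48, dim=0.93, moist=0.47; AND[min(a, b)] → w = 0.47
R3: bright=0.36, dry=0.89, warm=0.52; AND[min(a, b)] → w = 0.36
R4: bright=0.36, moist=0.47; AND[min(a, b)] → w = 0.36
R5: ¬dim=1−0.93=0.07, saturated=0.92; AND[min(a, b)] → w = 0.07
Rules with consequent 'fast': {R1, R3} → strengths 0.52, 0.36
Aggregate via t-conorm [max(a, b)]: 0.52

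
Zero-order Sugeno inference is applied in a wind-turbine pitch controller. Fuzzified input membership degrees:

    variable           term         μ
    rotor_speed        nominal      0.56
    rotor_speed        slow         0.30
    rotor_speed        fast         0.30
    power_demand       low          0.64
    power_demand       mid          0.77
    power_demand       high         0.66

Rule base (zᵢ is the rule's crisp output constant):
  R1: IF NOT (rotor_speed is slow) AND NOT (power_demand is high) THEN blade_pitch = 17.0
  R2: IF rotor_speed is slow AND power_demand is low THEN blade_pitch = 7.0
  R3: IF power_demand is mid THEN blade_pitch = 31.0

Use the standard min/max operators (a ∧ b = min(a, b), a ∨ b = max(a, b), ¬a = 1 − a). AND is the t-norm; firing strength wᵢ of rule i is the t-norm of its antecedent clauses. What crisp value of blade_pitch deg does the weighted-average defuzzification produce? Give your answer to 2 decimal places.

R1 (z=17.0): ¬slow=1−0.30=0.70, ¬high=1−0.66=0.34; AND[min(a, b)] → w = 0.34
R2 (z=7.0): slow=0.30, low=0.64; AND[min(a, b)] → w = 0.30
R3 (z=31.0): mid=0.77 → w = 0.77
Weighted average = (0.34·17.0 + 0.30·7.0 + 0.77·31.0) / (0.34 + 0.30 + 0.77)
  = 31.7500 / 1.4100 = 22.52

22.52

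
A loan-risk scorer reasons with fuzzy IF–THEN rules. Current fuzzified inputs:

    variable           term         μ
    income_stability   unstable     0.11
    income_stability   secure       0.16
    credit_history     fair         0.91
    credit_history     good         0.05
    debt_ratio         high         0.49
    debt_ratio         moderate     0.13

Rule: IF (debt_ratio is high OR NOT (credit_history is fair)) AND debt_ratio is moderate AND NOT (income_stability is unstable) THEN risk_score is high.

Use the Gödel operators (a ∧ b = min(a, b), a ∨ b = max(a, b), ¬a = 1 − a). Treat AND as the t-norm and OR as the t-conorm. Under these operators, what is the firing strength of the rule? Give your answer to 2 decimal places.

firing strength: (high=0.49 OR ¬fair=1−0.91=0.09) = 0.49; AND[min(a, b)] with moderate=0.13, ¬unstable=1−0.11=0.89 → w = 0.13

0.13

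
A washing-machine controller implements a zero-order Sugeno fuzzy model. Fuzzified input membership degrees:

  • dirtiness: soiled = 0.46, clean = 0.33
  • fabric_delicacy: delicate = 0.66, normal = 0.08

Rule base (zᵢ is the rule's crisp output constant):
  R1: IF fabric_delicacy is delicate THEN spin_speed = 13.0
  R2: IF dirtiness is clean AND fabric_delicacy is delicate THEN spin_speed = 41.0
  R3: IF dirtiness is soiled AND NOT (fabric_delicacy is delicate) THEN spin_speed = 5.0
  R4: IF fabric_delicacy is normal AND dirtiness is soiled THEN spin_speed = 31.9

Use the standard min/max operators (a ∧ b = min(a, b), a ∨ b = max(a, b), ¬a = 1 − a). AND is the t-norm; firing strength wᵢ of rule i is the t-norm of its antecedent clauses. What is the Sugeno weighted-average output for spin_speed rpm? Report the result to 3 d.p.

R1 (z=13.0): delicate=0.66 → w = 0.66
R2 (z=41.0): clean=0.33, delicate=0.66; AND[min(a, b)] → w = 0.33
R3 (z=5.0): soiled=0.46, ¬delicate=1−0.66=0.34; AND[min(a, b)] → w = 0.34
R4 (z=31.9): normal=0.08, soiled=0.46; AND[min(a, b)] → w = 0.08
Weighted average = (0.66·13.0 + 0.33·41.0 + 0.34·5.0 + 0.08·31.9) / (0.66 + 0.33 + 0.34 + 0.08)
  = 26.3620 / 1.4100 = 18.696

18.696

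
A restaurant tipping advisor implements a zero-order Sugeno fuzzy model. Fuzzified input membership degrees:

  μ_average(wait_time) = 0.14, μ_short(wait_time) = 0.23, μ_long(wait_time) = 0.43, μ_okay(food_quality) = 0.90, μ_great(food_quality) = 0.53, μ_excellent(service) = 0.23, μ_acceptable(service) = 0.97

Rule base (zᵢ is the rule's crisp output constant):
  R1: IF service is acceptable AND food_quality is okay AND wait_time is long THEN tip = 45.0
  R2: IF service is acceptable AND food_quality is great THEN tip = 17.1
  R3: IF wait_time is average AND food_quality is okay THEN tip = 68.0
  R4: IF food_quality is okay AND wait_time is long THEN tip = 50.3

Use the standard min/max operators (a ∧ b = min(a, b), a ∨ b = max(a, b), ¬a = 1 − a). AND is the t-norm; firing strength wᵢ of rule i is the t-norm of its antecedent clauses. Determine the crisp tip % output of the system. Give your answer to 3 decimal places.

R1 (z=45.0): acceptable=0.97, okay=0.90, long=0.43; AND[min(a, b)] → w = 0.43
R2 (z=17.1): acceptable=0.97, great=0.53; AND[min(a, b)] → w = 0.53
R3 (z=68.0): average=0.14, okay=0.90; AND[min(a, b)] → w = 0.14
R4 (z=50.3): okay=0.90, long=0.43; AND[min(a, b)] → w = 0.43
Weighted average = (0.43·45.0 + 0.53·17.1 + 0.14·68.0 + 0.43·50.3) / (0.43 + 0.53 + 0.14 + 0.43)
  = 59.5620 / 1.5300 = 38.929

38.929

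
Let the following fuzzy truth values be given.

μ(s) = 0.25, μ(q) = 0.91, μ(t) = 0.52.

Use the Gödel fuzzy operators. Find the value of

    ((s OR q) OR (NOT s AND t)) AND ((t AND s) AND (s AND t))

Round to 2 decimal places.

0.25

s OR q = max(a, b) on (0.25, 0.91) = 0.91
NOT s = 1 − 0.25 = 0.75
NOT s AND t = min(a, b) on (0.75, 0.52) = 0.52
(s OR q) OR (NOT s AND t) = max(a, b) on (0.91, 0.52) = 0.91
t AND s = min(a, b) on (0.52, 0.25) = 0.25
s AND t = min(a, b) on (0.25, 0.52) = 0.25
(t AND s) AND (s AND t) = min(a, b) on (0.25, 0.25) = 0.25
((s OR q) OR (NOT s AND t)) AND ((t AND s) AND (s AND t)) = min(a, b) on (0.91, 0.25) = 0.25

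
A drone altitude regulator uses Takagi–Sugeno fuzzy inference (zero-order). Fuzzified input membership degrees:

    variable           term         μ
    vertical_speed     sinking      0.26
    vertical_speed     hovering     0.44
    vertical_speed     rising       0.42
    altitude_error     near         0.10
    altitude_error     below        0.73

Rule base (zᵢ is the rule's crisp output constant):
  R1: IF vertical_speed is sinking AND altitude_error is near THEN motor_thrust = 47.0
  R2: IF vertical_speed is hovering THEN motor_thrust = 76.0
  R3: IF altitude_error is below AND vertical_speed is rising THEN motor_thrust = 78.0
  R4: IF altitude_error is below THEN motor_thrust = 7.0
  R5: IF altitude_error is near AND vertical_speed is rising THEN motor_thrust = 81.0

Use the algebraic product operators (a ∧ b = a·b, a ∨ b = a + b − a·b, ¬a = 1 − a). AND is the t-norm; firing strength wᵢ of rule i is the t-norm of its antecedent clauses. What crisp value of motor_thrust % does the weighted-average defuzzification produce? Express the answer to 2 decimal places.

43.43

R1 (z=47.0): sinking=0.26, near=0.10; AND[a·b] → w = 0.0260
R2 (z=76.0): hovering=0.44 → w = 0.4400
R3 (z=78.0): below=0.73, rising=0.42; AND[a·b] → w = 0.3066
R4 (z=7.0): below=0.73 → w = 0.7300
R5 (z=81.0): near=0.10, rising=0.42; AND[a·b] → w = 0.0420
Weighted average = (0.0260·47.0 + 0.4400·76.0 + 0.3066·78.0 + 0.7300·7.0 + 0.0420·81.0) / (0.0260 + 0.4400 + 0.3066 + 0.7300 + 0.0420)
  = 67.0888 / 1.5446 = 43.43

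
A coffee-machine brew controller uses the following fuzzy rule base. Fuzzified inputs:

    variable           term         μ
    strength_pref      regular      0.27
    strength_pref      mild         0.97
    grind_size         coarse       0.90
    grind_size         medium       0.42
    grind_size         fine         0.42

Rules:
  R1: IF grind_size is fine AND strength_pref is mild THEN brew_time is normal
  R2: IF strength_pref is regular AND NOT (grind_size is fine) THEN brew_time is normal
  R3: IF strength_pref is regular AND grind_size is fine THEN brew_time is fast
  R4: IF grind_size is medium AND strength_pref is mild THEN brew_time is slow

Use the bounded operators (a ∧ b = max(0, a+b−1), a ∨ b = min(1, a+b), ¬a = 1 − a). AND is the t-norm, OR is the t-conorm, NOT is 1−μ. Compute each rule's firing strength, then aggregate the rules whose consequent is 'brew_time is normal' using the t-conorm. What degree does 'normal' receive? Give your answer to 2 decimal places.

R1: fine=0.42, mild=0.97; AND[max(0, a+b−1)] → w = 0.39
R2: regular=0.27, ¬fine=1−0.42=0.58; AND[max(0, a+b−1)] → w = 0.00
R3: regular=0.27, fine=0.42; AND[max(0, a+b−1)] → w = 0.00
R4: medium=0.42, mild=0.97; AND[max(0, a+b−1)] → w = 0.39
Rules with consequent 'normal': {R1, R2} → strengths 0.39, 0.00
Aggregate via t-conorm [min(1, a+b)]: 0.39

0.39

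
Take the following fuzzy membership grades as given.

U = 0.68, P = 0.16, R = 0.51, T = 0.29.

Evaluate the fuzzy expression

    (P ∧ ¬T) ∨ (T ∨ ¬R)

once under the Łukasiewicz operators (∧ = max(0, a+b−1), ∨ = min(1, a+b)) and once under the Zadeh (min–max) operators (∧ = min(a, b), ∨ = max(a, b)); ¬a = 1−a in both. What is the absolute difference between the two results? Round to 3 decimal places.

Under Łukasiewicz:
  ¬T = 1 − 0.29 = 0.71
  P ∧ ¬T = max(0, a+b−1) on (0.16, 0.71) = 0.00
  ¬R = 1 − 0.51 = 0.49
  T ∨ ¬R = min(1, a+b) on (0.29, 0.49) = 0.78
  (P ∧ ¬T) ∨ (T ∨ ¬R) = min(1, a+b) on (0.00, 0.78) = 0.78
  → value = 0.7800
Under Zadeh (min–max):
  ¬T = 1 − 0.29 = 0.71
  P ∧ ¬T = min(a, b) on (0.16, 0.71) = 0.16
  ¬R = 1 − 0.51 = 0.49
  T ∨ ¬R = max(a, b) on (0.29, 0.49) = 0.49
  (P ∧ ¬T) ∨ (T ∨ ¬R) = max(a, b) on (0.16, 0.49) = 0.49
  → value = 0.4900
|0.7800 − 0.4900| = 0.290

0.290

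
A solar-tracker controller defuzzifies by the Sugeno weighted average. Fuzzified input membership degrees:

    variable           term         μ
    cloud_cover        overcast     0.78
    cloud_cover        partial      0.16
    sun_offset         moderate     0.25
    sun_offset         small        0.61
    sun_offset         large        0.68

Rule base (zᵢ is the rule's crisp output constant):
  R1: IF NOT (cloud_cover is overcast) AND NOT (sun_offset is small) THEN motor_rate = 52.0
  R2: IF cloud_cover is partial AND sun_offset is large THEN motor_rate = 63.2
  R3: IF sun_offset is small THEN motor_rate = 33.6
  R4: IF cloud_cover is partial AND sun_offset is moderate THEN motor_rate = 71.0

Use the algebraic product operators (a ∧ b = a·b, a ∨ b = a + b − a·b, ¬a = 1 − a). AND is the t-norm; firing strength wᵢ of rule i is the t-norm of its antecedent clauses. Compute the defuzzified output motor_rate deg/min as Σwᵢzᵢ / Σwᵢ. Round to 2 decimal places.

R1 (z=52.0): ¬overcast=1−0.78=0.22, ¬small=1−0.61=0.39; AND[a·b] → w = 0.0858
R2 (z=63.2): partial=0.16, large=0.68; AND[a·b] → w = 0.1088
R3 (z=33.6): small=0.61 → w = 0.6100
R4 (z=71.0): partial=0.16, moderate=0.25; AND[a·b] → w = 0.0400
Weighted average = (0.0858·52.0 + 0.1088·63.2 + 0.6100·33.6 + 0.0400·71.0) / (0.0858 + 0.1088 + 0.6100 + 0.0400)
  = 34.6738 / 0.8446 = 41.05

41.05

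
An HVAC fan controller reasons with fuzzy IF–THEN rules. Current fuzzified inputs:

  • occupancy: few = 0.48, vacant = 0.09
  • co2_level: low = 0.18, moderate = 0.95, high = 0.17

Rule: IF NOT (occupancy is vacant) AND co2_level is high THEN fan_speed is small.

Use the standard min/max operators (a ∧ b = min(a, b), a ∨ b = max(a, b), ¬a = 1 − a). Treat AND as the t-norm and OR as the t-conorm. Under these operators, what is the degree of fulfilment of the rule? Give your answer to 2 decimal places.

firing strength: ¬vacant=1−0.09=0.91, high=0.17; AND[min(a, b)] → w = 0.17

0.17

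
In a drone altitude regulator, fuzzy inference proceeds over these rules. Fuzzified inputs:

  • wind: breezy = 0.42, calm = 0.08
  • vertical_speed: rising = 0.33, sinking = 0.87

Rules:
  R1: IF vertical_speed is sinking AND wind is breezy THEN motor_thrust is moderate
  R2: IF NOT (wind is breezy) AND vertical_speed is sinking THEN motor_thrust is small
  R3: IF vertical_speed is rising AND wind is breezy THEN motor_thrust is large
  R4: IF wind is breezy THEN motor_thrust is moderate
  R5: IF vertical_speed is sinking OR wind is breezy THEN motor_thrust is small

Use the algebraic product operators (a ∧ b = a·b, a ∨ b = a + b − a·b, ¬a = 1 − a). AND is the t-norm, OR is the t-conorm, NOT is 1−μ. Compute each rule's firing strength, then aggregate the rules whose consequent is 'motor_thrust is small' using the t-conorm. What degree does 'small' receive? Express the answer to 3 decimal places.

0.963

R1: sinking=0.87, breezy=0.42; AND[a·b] → w = 0.3654
R2: ¬breezy=1−0.42=0.58, sinking=0.87; AND[a·b] → w = 0.5046
R3: rising=0.33, breezy=0.42; AND[a·b] → w = 0.1386
R4: breezy=0.42 → w = 0.4200
R5: sinking=0.87, breezy=0.42; OR[a + b − a·b] → w = 0.9246
Rules with consequent 'small': {R2, R5} → strengths 0.5046, 0.9246
Aggregate via t-conorm [a + b − a·b]: 0.9626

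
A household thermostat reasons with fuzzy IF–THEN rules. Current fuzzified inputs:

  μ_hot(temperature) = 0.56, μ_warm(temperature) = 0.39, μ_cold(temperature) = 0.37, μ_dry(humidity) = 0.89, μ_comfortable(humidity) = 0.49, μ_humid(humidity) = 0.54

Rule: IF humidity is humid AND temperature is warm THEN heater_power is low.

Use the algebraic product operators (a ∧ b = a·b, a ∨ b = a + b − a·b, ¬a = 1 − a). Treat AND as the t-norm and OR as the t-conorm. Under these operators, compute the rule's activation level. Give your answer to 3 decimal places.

firing strength: humid=0.54, warm=0.39; AND[a·b] → w = 0.2106

0.211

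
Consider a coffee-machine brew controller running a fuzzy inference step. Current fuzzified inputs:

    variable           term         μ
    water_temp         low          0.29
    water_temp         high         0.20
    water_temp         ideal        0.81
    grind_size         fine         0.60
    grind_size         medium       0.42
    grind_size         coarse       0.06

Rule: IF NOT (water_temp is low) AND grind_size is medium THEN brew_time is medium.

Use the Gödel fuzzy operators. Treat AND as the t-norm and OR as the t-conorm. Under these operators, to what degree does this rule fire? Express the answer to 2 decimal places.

firing strength: ¬low=1−0.29=0.71, medium=0.42; AND[min(a, b)] → w = 0.42

0.42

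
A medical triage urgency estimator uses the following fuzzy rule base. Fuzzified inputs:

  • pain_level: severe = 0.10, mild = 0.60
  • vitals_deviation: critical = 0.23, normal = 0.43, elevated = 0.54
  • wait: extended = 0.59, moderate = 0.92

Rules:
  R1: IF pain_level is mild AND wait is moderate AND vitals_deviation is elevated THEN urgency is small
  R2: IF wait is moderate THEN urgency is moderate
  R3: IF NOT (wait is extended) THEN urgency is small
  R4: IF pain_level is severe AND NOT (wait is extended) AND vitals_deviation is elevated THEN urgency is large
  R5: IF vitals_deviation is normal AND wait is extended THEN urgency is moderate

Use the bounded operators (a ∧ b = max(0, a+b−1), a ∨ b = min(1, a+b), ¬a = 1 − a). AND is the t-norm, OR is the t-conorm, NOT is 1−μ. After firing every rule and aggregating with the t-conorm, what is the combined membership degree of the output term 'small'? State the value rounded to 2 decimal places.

0.47

R1: mild=0.60, moderate=0.92, elevated=0.54; AND[max(0, a+b−1)] → w = 0.06
R2: moderate=0.92 → w = 0.92
R3: ¬extended=1−0.59=0.41 → w = 0.41
R4: severe=0.10, ¬extended=1−0.59=0.41, elevated=0.54; AND[max(0, a+b−1)] → w = 0.00
R5: normal=0.43, extended=0.59; AND[max(0, a+b−1)] → w = 0.02
Rules with consequent 'small': {R1, R3} → strengths 0.06, 0.41
Aggregate via t-conorm [min(1, a+b)]: 0.47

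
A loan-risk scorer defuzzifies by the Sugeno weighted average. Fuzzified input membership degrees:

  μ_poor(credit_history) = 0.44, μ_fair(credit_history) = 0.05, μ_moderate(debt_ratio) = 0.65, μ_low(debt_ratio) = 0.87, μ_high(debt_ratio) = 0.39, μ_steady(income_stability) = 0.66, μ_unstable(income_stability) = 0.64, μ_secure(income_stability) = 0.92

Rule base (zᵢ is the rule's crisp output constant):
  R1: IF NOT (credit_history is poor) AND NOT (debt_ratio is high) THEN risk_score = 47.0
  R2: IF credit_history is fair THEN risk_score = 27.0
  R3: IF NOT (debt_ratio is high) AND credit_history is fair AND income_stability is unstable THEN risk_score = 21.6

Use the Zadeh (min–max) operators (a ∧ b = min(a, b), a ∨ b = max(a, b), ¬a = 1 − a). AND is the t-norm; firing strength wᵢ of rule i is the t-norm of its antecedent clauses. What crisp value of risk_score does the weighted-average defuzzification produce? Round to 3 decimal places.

43.561

R1 (z=47.0): ¬poor=1−0.44=0.56, ¬high=1−0.39=0.61; AND[min(a, b)] → w = 0.56
R2 (z=27.0): fair=0.05 → w = 0.05
R3 (z=21.6): ¬high=1−0.39=0.61, fair=0.05, unstable=0.64; AND[min(a, b)] → w = 0.05
Weighted average = (0.56·47.0 + 0.05·27.0 + 0.05·21.6) / (0.56 + 0.05 + 0.05)
  = 28.7500 / 0.6600 = 43.561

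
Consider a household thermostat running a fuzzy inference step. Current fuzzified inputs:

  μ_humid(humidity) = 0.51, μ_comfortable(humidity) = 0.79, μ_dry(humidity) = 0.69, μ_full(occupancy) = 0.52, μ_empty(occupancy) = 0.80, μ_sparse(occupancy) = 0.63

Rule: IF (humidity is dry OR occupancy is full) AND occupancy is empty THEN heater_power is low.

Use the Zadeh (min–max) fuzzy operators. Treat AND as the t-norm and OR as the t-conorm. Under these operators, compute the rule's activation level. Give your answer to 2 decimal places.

firing strength: (dry=0.69 OR full=0.52) = 0.69; AND[min(a, b)] with empty=0.80 → w = 0.69

0.69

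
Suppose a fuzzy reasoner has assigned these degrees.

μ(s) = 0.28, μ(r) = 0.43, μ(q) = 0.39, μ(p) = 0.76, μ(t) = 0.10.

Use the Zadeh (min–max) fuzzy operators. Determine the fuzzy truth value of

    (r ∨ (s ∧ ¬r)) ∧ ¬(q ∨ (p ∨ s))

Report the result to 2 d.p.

¬r = 1 − 0.43 = 0.57
s ∧ ¬r = min(a, b) on (0.28, 0.57) = 0.28
r ∨ (s ∧ ¬r) = max(a, b) on (0.43, 0.28) = 0.43
p ∨ s = max(a, b) on (0.76, 0.28) = 0.76
q ∨ (p ∨ s) = max(a, b) on (0.39, 0.76) = 0.76
¬(q ∨ (p ∨ s)) = 1 − 0.76 = 0.24
(r ∨ (s ∧ ¬r)) ∧ ¬(q ∨ (p ∨ s)) = min(a, b) on (0.43, 0.24) = 0.24

0.24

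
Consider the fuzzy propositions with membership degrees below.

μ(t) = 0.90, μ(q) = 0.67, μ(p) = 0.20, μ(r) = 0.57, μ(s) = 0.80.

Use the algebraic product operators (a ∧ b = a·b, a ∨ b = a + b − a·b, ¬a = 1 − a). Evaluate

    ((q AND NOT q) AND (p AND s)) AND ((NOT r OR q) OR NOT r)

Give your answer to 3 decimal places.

NOT q = 1 − 0.6700 = 0.3300
q AND NOT q = a·b on (0.6700, 0.3300) = 0.2211
p AND s = a·b on (0.2000, 0.8000) = 0.1600
(q AND NOT q) AND (p AND s) = a·b on (0.2211, 0.1600) = 0.0354
NOT r = 1 − 0.5700 = 0.4300
NOT r OR q = a + b − a·b on (0.4300, 0.6700) = 0.8119
NOT r = 1 − 0.5700 = 0.4300
(NOT r OR q) OR NOT r = a + b − a·b on (0.8119, 0.4300) = 0.8928
((q AND NOT q) AND (p AND s)) AND ((NOT r OR q) OR NOT r) = a·b on (0.0354, 0.8928) = 0.0316

0.032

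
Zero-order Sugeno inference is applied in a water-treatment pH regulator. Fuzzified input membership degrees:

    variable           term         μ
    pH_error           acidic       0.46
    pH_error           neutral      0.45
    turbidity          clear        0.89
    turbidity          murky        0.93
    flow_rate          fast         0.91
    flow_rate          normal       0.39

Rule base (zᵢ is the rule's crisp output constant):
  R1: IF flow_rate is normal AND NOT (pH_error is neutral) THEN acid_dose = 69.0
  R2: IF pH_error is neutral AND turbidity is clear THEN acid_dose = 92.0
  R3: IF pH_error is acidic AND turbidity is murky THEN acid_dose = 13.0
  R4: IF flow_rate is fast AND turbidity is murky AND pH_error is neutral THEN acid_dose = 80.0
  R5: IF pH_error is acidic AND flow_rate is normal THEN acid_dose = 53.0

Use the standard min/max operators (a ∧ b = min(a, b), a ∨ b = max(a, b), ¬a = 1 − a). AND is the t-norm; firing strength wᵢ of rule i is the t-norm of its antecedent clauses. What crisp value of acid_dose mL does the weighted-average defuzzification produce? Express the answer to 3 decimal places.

R1 (z=69.0): normal=0.39, ¬neutral=1−0.45=0.55; AND[min(a, b)] → w = 0.39
R2 (z=92.0): neutral=0.45, clear=0.89; AND[min(a, b)] → w = 0.45
R3 (z=13.0): acidic=0.46, murky=0.93; AND[min(a, b)] → w = 0.46
R4 (z=80.0): fast=0.91, murky=0.93, neutral=0.45; AND[min(a, b)] → w = 0.45
R5 (z=53.0): acidic=0.46, normal=0.39; AND[min(a, b)] → w = 0.39
Weighted average = (0.39·69.0 + 0.45·92.0 + 0.46·13.0 + 0.45·80.0 + 0.39·53.0) / (0.39 + 0.45 + 0.46 + 0.45 + 0.39)
  = 130.9600 / 2.1400 = 61.196

61.196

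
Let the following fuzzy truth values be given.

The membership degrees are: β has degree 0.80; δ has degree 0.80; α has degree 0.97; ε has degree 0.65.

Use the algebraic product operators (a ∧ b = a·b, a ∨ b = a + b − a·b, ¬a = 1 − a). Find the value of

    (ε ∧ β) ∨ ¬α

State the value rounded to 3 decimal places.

ε ∧ β = a·b on (0.6500, 0.8000) = 0.5200
¬α = 1 − 0.9700 = 0.0300
(ε ∧ β) ∨ ¬α = a + b − a·b on (0.5200, 0.0300) = 0.5344

0.534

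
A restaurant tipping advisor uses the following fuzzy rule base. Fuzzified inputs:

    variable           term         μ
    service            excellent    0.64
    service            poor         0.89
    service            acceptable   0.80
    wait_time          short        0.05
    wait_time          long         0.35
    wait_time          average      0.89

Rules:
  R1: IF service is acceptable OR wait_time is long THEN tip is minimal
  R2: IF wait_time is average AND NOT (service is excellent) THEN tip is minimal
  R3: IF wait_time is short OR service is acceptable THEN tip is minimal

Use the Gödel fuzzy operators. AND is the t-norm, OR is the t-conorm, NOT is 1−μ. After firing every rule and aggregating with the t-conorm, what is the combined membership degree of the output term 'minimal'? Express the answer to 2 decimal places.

R1: acceptable=0.80, long=0.35; OR[max(a, b)] → w = 0.80
R2: average=0.89, ¬excellent=1−0.64=0.36; AND[min(a, b)] → w = 0.36
R3: short=0.05, acceptable=0.80; OR[max(a, b)] → w = 0.80
Rules with consequent 'minimal': {R1, R2, R3} → strengths 0.80, 0.36, 0.80
Aggregate via t-conorm [max(a, b)]: 0.80

0.80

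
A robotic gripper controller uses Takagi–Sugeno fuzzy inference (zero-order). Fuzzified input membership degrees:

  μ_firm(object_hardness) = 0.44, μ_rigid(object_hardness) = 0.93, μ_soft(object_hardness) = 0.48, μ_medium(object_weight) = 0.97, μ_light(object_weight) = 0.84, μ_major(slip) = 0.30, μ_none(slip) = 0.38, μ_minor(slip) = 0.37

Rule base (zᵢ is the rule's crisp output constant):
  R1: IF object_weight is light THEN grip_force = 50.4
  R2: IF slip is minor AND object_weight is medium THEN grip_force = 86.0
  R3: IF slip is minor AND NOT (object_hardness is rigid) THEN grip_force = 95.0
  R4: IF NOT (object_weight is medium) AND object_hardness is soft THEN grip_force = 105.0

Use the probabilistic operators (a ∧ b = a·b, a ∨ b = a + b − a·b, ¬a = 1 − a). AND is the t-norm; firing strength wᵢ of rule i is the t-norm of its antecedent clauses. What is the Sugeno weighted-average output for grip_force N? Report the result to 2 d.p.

R1 (z=50.4): light=0.84 → w = 0.8400
R2 (z=86.0): minor=0.37, medium=0.97; AND[a·b] → w = 0.3589
R3 (z=95.0): minor=0.37, ¬rigid=1−0.93=0.07; AND[a·b] → w = 0.0259
R4 (z=105.0): ¬medium=1−0.97=0.03, soft=0.48; AND[a·b] → w = 0.0144
Weighted average = (0.8400·50.4 + 0.3589·86.0 + 0.0259·95.0 + 0.0144·105.0) / (0.8400 + 0.3589 + 0.0259 + 0.0144)
  = 77.1739 / 1.2392 = 62.28

62.28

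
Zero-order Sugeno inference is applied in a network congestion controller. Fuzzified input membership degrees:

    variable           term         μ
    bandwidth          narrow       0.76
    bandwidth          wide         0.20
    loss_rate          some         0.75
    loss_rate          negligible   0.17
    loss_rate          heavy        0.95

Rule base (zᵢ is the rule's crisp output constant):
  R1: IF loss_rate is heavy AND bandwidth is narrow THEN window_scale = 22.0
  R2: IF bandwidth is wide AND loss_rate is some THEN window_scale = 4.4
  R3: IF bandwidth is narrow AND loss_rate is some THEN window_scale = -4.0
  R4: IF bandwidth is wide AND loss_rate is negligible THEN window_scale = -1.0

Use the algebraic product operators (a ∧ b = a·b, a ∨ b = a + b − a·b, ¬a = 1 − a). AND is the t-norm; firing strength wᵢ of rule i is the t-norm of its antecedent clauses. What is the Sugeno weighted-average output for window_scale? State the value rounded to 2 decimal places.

R1 (z=22.0): heavy=0.95, narrow=0.76; AND[a·b] → w = 0.7220
R2 (z=4.4): wide=0.20, some=0.75; AND[a·b] → w = 0.1500
R3 (z=-4.0): narrow=0.76, some=0.75; AND[a·b] → w = 0.5700
R4 (z=-1.0): wide=0.20, negligible=0.17; AND[a·b] → w = 0.0340
Weighted average = (0.7220·22.0 + 0.1500·4.4 + 0.5700·-4.0 + 0.0340·-1.0) / (0.7220 + 0.1500 + 0.5700 + 0.0340)
  = 14.2300 / 1.4760 = 9.64

9.64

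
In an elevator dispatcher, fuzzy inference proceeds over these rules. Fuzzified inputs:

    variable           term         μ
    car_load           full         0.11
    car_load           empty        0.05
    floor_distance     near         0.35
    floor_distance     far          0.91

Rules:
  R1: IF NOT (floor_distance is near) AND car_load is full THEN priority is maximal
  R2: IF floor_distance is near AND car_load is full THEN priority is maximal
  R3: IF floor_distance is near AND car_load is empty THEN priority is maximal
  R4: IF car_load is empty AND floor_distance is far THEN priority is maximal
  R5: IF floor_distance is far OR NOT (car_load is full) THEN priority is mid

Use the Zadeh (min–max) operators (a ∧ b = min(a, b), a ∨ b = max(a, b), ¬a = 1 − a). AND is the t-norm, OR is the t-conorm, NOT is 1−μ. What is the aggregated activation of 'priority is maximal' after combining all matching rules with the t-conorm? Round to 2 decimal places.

R1: ¬near=1−0.35=0.65, full=0.11; AND[min(a, b)] → w = 0.11
R2: near=0.35, full=0.11; AND[min(a, b)] → w = 0.11
R3: near=0.35, empty=0.05; AND[min(a, b)] → w = 0.05
R4: empty=0.05, far=0.91; AND[min(a, b)] → w = 0.05
R5: far=0.91, ¬full=1−0.11=0.89; OR[max(a, b)] → w = 0.91
Rules with consequent 'maximal': {R1, R2, R3, R4} → strengths 0.11, 0.11, 0.05, 0.05
Aggregate via t-conorm [max(a, b)]: 0.11

0.11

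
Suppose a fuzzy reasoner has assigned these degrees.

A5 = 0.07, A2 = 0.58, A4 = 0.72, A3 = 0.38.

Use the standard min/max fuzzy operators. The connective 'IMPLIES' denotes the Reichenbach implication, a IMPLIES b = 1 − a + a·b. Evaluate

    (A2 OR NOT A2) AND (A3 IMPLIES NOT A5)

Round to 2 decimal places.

NOT A2 = 1 − 0.58 = 0.42
A2 OR NOT A2 = max(a, b) on (0.58, 0.42) = 0.58
NOT A5 = 1 − 0.07 = 0.93
A3 IMPLIES NOT A5  [Reichenbach: 1 − a + a·b] with a=0.38, b=0.93 → 0.97
(A2 OR NOT A2) AND (A3 IMPLIES NOT A5) = min(a, b) on (0.58, 0.97) = 0.58

0.58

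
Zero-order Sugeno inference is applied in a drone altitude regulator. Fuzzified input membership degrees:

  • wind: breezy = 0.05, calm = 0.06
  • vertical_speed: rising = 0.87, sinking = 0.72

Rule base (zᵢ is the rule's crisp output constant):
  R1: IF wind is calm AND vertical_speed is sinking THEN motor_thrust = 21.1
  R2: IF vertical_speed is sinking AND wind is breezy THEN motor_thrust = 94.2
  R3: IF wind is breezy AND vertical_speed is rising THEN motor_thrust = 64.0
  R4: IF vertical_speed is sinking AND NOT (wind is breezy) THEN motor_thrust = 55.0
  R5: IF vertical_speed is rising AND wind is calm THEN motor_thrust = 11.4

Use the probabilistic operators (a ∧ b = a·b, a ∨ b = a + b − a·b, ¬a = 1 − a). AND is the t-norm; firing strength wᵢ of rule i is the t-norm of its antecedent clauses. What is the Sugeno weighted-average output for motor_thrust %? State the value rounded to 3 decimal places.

R1 (z=21.1): calm=0.06, sinking=0.72; AND[a·b] → w = 0.0432
R2 (z=94.2): sinking=0.72, breezy=0.05; AND[a·b] → w = 0.0360
R3 (z=64.0): breezy=0.05, rising=0.87; AND[a·b] → w = 0.0435
R4 (z=55.0): sinking=0.72, ¬breezy=1−0.05=0.95; AND[a·b] → w = 0.6840
R5 (z=11.4): rising=0.87, calm=0.06; AND[a·b] → w = 0.0522
Weighted average = (0.0432·21.1 + 0.0360·94.2 + 0.0435·64.0 + 0.6840·55.0 + 0.0522·11.4) / (0.0432 + 0.0360 + 0.0435 + 0.6840 + 0.0522)
  = 45.3018 / 0.8589 = 52.744

52.744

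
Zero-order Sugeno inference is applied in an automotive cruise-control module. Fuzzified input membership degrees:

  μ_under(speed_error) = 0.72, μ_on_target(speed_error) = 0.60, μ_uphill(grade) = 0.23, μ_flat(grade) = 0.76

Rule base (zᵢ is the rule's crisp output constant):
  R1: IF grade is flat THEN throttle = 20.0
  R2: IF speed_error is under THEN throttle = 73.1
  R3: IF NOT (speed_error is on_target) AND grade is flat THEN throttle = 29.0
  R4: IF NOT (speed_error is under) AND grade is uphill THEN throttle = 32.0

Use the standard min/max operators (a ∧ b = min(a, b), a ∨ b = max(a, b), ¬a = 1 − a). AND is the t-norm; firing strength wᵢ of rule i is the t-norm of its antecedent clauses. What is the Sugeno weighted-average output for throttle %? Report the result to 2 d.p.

41.13

R1 (z=20.0): flat=0.76 → w = 0.76
R2 (z=73.1): under=0.72 → w = 0.72
R3 (z=29.0): ¬on_target=1−0.60=0.40, flat=0.76; AND[min(a, b)] → w = 0.40
R4 (z=32.0): ¬under=1−0.72=0.28, uphill=0.23; AND[min(a, b)] → w = 0.23
Weighted average = (0.76·20.0 + 0.72·73.1 + 0.40·29.0 + 0.23·32.0) / (0.76 + 0.72 + 0.40 + 0.23)
  = 86.7920 / 2.1100 = 41.13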